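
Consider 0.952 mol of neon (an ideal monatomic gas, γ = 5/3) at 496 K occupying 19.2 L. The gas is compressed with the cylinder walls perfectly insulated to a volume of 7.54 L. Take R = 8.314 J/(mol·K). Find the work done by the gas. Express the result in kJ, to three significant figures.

W ≈ -5.09 kJ

Adiabatic: TV^(γ−1) = const with γ = 5/3.
T₂ = T₁ (V₁/V₂)^(γ−1) = 496 × (19.2/7.54)^0.667 = 496 × 1.865 = 924.9 K.
W_by = nCᵥ(T₁ − T₂) = (0.952)(12.47)(496 − 924.9) = -5092 J.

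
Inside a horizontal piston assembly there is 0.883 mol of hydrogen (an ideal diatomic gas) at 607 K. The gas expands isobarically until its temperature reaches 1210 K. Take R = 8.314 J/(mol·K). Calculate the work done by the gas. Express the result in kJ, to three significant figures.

W ≈ 4.43 kJ

Isobaric: W = P ΔV = nR ΔT.
W = (0.883)(8.314)(1210 − 607) = 4427 J.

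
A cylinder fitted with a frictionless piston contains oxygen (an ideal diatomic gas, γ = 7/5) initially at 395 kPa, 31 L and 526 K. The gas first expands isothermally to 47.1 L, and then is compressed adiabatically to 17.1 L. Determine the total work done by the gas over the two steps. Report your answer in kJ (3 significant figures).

Step 1 (isothermal): W = P₁V₁ ln(V₂/V₁) = (12245) ln(47.1/31) = 5122 J.
After step 1: P = 260 kPa, V = 47.1 L, T = 526 K.
Step 2 (adiabatic): W = (P₁V₁ − P₂V₂)/(γ−1) = (12245 − 18364)/0.4 = -15298 J.
W_total = 5122 − 15298 = -10176 J.

W_total ≈ -10.2 kJ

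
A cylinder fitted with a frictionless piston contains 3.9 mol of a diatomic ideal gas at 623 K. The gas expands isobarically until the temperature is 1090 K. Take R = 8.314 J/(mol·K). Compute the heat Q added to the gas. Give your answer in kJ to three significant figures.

Q ≈ 53.0 kJ

Isobaric: W = nRΔT = (3.9)(8.314)(467) = 15142 J.
ΔU = nCᵥΔT with Cᵥ = 5R/2: ΔU = (3.9)(20.79)(467) = 37856 J.
Q = ΔU + W = 37856 + 15142 = 52998 J.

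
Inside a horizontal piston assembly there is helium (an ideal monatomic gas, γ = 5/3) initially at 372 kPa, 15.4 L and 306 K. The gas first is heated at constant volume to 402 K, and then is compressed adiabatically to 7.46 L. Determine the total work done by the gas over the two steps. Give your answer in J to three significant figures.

Step 1 (isochoric): W = 0 (constant volume).
After step 1: P = 488.7 kPa (V unchanged).
Step 2 (adiabatic): W = (P₁V₁ − P₂V₂)/(γ−1) = (7526 − 12202)/0.667 = -7014 J.
W_total = 0 − 7014 = -7014 J.

W_total ≈ -7010 J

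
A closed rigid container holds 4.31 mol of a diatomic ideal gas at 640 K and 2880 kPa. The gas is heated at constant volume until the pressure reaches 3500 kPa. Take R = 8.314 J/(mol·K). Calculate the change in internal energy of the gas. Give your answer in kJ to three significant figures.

Constant volume ⇒ W = 0, so Q = ΔU = nCᵥΔT with Cᵥ = 5R/2 = 20.79 J/(mol·K).
At constant V, T₂/T₁ = P₂/P₁ ⇒ ΔT = T₁(P₂/P₁ − 1) = 640·(3500/2880 − 1) = 137.8 K.
ΔU = (4.31)(20.79)(137.8) = 12343 J.

ΔU ≈ 12.3 kJ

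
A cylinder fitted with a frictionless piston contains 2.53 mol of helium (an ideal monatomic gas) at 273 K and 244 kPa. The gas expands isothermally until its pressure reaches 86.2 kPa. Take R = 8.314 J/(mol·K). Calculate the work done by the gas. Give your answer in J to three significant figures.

Isothermal process: W = nRT ln(V₂/V₁) = nRT ln(P₁/P₂).
W = (2.53)(8.314)(273) × ln(244/86.2)
  = 5742 × ln(2.831) = 5742 × 1.04
W_by_gas = 5975 J.

W ≈ 5970 J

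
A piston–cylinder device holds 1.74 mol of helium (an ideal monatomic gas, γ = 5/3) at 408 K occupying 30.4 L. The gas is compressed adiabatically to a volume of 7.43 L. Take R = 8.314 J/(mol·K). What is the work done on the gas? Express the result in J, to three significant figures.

Adiabatic: TV^(γ−1) = const with γ = 5/3.
T₂ = T₁ (V₁/V₂)^(γ−1) = 408 × (30.4/7.43)^0.667 = 408 × 2.558 = 1044 K.
W_by = nCᵥ(T₁ − T₂) = (1.74)(12.47)(408 − 1044) = -13795 J.
Work on gas = −W_by = 13795 J.

W ≈ 13800 J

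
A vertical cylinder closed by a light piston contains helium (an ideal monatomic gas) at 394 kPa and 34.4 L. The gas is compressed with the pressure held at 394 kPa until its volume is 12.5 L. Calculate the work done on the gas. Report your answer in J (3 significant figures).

Isobaric: W = P ΔV.
W = (394 kPa)(12.5 − 34.4 L) = (394)(-21.9) = -8629 J.
Work on gas = −W_by = 8629 J.

W ≈ 8630 J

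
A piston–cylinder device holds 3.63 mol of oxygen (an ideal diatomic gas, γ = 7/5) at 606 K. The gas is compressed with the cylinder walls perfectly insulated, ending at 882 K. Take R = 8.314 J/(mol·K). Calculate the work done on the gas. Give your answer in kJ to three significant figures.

W ≈ 20.8 kJ

Adiabatic ⇒ Q = 0, so W_by = −ΔU = nCᵥ(T₁ − T₂).
Cᵥ = 5R/2 = 20.79 J/(mol·K).
W = (3.63)(20.79)(606 − 882) = -20824 J.
Work on gas = −W_by = 20824 J.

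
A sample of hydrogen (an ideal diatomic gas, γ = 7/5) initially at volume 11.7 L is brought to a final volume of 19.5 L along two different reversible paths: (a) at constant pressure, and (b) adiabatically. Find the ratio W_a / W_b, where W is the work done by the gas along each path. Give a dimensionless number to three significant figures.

W_a / W_b ≈ 1.44

Path (a) isobaric: W = P₁(V₂ − V₁) → W_a/(P₁V₁) = 0.6667.
Path (b) adiabatic: W = P₁V₁(1 − (V₁/V₂)^(γ−1))/(γ−1) → W_b/(P₁V₁) = 0.462.
W_a / W_b = 0.6667 / 0.462 = 1.443.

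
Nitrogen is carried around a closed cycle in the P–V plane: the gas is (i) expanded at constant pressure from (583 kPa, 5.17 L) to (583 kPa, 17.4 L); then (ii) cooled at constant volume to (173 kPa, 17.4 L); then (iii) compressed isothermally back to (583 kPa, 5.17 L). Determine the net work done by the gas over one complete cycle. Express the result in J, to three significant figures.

W_net ≈ 3480 J

Leg (i): W = PΔV = (583)(17.4 − 5.17) = 7130 J.
Leg (ii): W = 0.
Leg (iii): W = PᵢVᵢ ln(V_f/Vᵢ) = (3010) ln(5.17/17.4) = -3653 J.
W_net = 7130 − 3653 = 3477 J.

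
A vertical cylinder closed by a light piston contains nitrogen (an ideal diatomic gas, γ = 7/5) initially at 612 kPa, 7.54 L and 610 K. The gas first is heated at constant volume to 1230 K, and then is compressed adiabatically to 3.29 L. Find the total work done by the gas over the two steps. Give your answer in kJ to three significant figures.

W_total ≈ -9.15 kJ

Step 1 (isochoric): W = 0 (constant volume).
After step 1: P = 1234 kPa (V unchanged).
Step 2 (adiabatic): W = (P₁V₁ − P₂V₂)/(γ−1) = (9305 − 12965)/0.4 = -9151 J.
W_total = 0 − 9151 = -9151 J.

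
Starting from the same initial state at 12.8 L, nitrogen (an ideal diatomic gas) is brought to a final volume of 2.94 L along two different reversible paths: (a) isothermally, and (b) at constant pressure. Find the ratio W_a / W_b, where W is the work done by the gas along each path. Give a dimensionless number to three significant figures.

W_a / W_b ≈ 1.91

Path (a) isothermal: W = P₁V₁ ln(V₂/V₁) → W_a/(P₁V₁) = -1.471.
Path (b) isobaric: W = P₁(V₂ − V₁) → W_b/(P₁V₁) = -0.7703.
W_a / W_b = -1.471 / -0.7703 = 1.91.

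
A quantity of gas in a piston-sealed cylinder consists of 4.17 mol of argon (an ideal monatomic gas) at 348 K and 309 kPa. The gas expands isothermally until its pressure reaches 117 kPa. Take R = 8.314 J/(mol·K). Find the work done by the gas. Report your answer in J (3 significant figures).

Isothermal process: W = nRT ln(V₂/V₁) = nRT ln(P₁/P₂).
W = (4.17)(8.314)(348) × ln(309/117)
  = 12065 × ln(2.641) = 12065 × 0.9712
W_by_gas = 11717 J.

W ≈ 11700 J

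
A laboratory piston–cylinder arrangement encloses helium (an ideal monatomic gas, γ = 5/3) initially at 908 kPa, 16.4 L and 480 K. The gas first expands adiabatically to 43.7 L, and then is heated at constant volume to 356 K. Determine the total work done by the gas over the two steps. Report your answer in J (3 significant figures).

W_total ≈ 10700 J

Step 1 (adiabatic): W = (P₁V₁ − P₂V₂)/(γ−1) = (14891 − 7748)/0.667 = 10715 J.
Step 2 (isochoric): W = 0 (constant volume).
W_total = 10715 + 0 = 10715 J.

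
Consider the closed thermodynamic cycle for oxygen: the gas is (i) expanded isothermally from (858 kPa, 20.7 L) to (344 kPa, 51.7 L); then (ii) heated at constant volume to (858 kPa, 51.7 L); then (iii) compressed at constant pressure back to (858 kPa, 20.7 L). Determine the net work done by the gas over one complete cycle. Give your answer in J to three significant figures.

Leg (i): W = PᵢVᵢ ln(V_f/Vᵢ) = (17761) ln(51.7/20.7) = 16257 J.
Leg (ii): W = 0.
Leg (iii): W = PΔV = (858)(20.7 − 51.7) = -26598 J.
W_net = 16257 − 26598 = -10341 J.

W_net ≈ -10300 J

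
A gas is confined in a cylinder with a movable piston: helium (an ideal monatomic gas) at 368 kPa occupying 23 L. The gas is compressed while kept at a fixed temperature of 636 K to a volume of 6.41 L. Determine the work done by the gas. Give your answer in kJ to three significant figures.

Isothermal: W = nRT ln(V₂/V₁) = P₁V₁ ln(V₂/V₁).
P₁V₁ = (368 kPa)(23 L) = 8464 J.
W = 8464 × ln(6.41/23) = 8464 × -1.278
W_by_gas = -10814 J.

W ≈ -10.8 kJ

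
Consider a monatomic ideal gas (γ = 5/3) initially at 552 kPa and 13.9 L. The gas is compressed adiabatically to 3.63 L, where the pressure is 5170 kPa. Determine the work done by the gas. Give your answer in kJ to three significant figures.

W ≈ -16.6 kJ

Adiabatic: W = (P₁V₁ − P₂V₂)/(γ − 1) with γ = 5/3.
P₁V₁ = 7673 J, P₂V₂ = 18767 J.
W = (7673 − 18767) / 0.6667 = -16641 J.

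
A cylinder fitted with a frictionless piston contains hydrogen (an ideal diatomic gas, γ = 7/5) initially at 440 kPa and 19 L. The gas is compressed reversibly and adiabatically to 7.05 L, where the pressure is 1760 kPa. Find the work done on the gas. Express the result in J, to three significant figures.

Adiabatic: W = (P₁V₁ − P₂V₂)/(γ − 1) with γ = 7/5.
P₁V₁ = 8360 J, P₂V₂ = 12408 J.
W = (8360 − 12408) / 0.4 = -10120 J.
Work on gas = −W_by = 10120 J.

W ≈ 10100 J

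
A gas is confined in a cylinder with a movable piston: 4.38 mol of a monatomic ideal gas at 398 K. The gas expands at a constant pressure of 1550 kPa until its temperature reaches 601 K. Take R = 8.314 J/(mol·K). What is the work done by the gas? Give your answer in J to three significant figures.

Isobaric: W = P ΔV = nR ΔT.
W = (4.38)(8.314)(601 − 398) = 7392 J.

W ≈ 7390 J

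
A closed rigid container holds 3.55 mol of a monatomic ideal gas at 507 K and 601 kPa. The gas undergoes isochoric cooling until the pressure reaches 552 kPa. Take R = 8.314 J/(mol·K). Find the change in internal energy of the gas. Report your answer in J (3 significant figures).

ΔU ≈ -1830 J

Constant volume ⇒ W = 0, so Q = ΔU = nCᵥΔT with Cᵥ = 3R/2 = 12.47 J/(mol·K).
At constant V, T₂/T₁ = P₂/P₁ ⇒ ΔT = T₁(P₂/P₁ − 1) = 507·(552/601 − 1) = -41.34 K.
ΔU = (3.55)(12.47)(-41.34) = -1830 J.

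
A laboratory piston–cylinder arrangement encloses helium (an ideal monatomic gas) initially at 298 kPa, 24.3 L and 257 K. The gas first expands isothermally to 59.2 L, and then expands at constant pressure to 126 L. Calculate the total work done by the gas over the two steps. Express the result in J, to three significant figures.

Step 1 (isothermal): W = P₁V₁ ln(V₂/V₁) = (7241) ln(59.2/24.3) = 6448 J.
After step 1: P = 122.3 kPa, V = 59.2 L, T = 257 K.
Step 2 (isobaric): W = PΔV = (122.3 kPa)(126 − 59.2 L) = 8171 J.
W_total = 6448 + 8171 = 14619 J.

W_total ≈ 14600 J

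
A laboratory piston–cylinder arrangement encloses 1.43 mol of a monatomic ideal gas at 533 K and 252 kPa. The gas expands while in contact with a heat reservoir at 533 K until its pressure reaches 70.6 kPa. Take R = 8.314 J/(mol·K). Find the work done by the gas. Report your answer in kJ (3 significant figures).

Isothermal process: W = nRT ln(V₂/V₁) = nRT ln(P₁/P₂).
W = (1.43)(8.314)(533) × ln(252/70.6)
  = 6337 × ln(3.569) = 6337 × 1.272
W_by_gas = 8063 J.

W ≈ 8.06 kJ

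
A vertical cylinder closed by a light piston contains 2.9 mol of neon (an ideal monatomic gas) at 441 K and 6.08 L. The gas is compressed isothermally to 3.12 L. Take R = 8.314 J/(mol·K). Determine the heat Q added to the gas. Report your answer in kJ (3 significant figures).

Q ≈ -7.09 kJ

Isothermal ⇒ ΔU = 0, so Q = W = nRT ln(V₂/V₁).
Q = (2.9)(8.314)(441) ln(3.12/6.08) = 10633 × -0.6672 = -7094 J.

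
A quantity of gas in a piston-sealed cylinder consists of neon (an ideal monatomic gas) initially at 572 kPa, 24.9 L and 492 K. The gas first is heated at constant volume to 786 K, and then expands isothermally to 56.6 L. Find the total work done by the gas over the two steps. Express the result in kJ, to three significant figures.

W_total ≈ 18.7 kJ

Step 1 (isochoric): W = 0 (constant volume).
After step 1: P = 913.8 kPa (V unchanged).
Step 2 (isothermal): W = P₁V₁ ln(V₂/V₁) = (22754) ln(56.6/24.9) = 18684 J.
W_total = 0 + 18684 = 18684 J.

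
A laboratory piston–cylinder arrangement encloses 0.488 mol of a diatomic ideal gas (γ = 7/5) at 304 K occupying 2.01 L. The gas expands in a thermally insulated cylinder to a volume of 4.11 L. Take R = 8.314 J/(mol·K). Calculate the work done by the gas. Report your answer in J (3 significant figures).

Adiabatic: TV^(γ−1) = const with γ = 7/5.
T₂ = T₁ (V₁/V₂)^(γ−1) = 304 × (2.01/4.11)^0.4 = 304 × 0.7512 = 228.4 K.
W_by = nCᵥ(T₁ − T₂) = (0.488)(20.79)(304 − 228.4) = 767.2 J.

W ≈ 767 J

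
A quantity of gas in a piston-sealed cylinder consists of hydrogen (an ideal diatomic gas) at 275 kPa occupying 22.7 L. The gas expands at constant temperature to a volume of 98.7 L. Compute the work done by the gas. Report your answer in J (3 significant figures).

W ≈ 9170 J

Isothermal: W = nRT ln(V₂/V₁) = P₁V₁ ln(V₂/V₁).
P₁V₁ = (275 kPa)(22.7 L) = 6242 J.
W = 6242 × ln(98.7/22.7) = 6242 × 1.47
W_by_gas = 9175 J.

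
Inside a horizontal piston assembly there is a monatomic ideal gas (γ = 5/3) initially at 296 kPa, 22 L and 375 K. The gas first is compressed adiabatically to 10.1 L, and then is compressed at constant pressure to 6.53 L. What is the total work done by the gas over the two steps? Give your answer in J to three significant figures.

W_total ≈ -10500 J

Step 1 (adiabatic): W = (P₁V₁ − P₂V₂)/(γ−1) = (6512 − 10942)/0.667 = -6646 J.
After step 1: P = 1083 kPa, V = 10.1 L, T = 630.1 K.
Step 2 (isobaric): W = PΔV = (1083 kPa)(6.53 − 10.1 L) = -3868 J.
W_total = -6646 − 3868 = -10513 J.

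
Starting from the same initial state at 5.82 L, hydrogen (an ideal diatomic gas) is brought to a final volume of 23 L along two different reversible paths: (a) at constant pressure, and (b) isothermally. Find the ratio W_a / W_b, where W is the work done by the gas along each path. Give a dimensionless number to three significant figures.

Path (a) isobaric: W = P₁(V₂ − V₁) → W_a/(P₁V₁) = 2.952.
Path (b) isothermal: W = P₁V₁ ln(V₂/V₁) → W_b/(P₁V₁) = 1.374.
W_a / W_b = 2.952 / 1.374 = 2.148.

W_a / W_b ≈ 2.15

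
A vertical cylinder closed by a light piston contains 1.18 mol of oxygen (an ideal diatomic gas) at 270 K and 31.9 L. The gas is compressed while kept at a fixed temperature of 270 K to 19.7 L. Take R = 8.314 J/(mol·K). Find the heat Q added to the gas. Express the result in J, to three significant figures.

Q ≈ -1280 J

Isothermal ⇒ ΔU = 0, so Q = W = nRT ln(V₂/V₁).
Q = (1.18)(8.314)(270) ln(19.7/31.9) = 2649 × -0.482 = -1277 J.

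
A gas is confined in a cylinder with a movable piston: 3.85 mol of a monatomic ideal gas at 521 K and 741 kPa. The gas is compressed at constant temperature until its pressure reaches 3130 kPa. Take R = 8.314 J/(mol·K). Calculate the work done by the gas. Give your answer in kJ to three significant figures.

W ≈ -24.0 kJ

Isothermal process: W = nRT ln(V₂/V₁) = nRT ln(P₁/P₂).
W = (3.85)(8.314)(521) × ln(741/3130)
  = 16677 × ln(0.2367) = 16677 × -1.441
W_by_gas = -24027 J.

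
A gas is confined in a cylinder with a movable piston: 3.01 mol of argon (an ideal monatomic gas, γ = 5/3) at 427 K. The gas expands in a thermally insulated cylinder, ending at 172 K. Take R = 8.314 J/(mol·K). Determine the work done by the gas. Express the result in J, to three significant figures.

W ≈ 9570 J

Adiabatic ⇒ Q = 0, so W_by = −ΔU = nCᵥ(T₁ − T₂).
Cᵥ = 3R/2 = 12.47 J/(mol·K).
W = (3.01)(12.47)(427 − 172) = 9572 J.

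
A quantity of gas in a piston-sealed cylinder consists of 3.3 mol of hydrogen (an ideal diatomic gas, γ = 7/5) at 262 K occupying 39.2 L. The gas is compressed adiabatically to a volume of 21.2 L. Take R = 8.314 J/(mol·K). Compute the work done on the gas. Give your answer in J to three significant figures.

Adiabatic: TV^(γ−1) = const with γ = 7/5.
T₂ = T₁ (V₁/V₂)^(γ−1) = 262 × (39.2/21.2)^0.4 = 262 × 1.279 = 335 K.
W_by = nCᵥ(T₁ − T₂) = (3.3)(20.79)(262 − 335) = -5009 J.
Work on gas = −W_by = 5009 J.

W ≈ 5010 J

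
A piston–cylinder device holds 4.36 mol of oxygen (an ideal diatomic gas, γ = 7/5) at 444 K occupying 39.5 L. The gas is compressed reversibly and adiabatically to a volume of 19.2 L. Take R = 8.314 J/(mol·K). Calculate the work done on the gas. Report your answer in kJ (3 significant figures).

W ≈ 13.5 kJ

Adiabatic: TV^(γ−1) = const with γ = 7/5.
T₂ = T₁ (V₁/V₂)^(γ−1) = 444 × (39.5/19.2)^0.4 = 444 × 1.334 = 592.5 K.
W_by = nCᵥ(T₁ − T₂) = (4.36)(20.79)(444 − 592.5) = -13459 J.
Work on gas = −W_by = 13459 J.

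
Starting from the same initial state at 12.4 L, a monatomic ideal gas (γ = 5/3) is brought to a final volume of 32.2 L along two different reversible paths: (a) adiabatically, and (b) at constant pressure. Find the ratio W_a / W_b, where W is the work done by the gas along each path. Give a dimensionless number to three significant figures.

Path (a) adiabatic: W = P₁V₁(1 − (V₁/V₂)^(γ−1))/(γ−1) → W_a/(P₁V₁) = 0.706.
Path (b) isobaric: W = P₁(V₂ − V₁) → W_b/(P₁V₁) = 1.597.
W_a / W_b = 0.706 / 1.597 = 0.4422.

W_a / W_b ≈ 0.442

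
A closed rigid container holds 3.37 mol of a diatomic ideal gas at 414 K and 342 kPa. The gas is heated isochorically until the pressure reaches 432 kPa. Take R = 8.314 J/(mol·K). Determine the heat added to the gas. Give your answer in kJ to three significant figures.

Q ≈ 7.63 kJ

Constant volume ⇒ W = 0, so Q = ΔU = nCᵥΔT with Cᵥ = 5R/2 = 20.79 J/(mol·K).
At constant V, T₂/T₁ = P₂/P₁ ⇒ ΔT = T₁(P₂/P₁ − 1) = 414·(432/342 − 1) = 108.9 K.
ΔU = (3.37)(20.79)(108.9) = 7631 J.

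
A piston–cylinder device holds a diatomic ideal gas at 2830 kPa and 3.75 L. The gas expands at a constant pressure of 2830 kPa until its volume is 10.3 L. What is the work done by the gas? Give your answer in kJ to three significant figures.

W ≈ 18.5 kJ

Isobaric: W = P ΔV.
W = (2830 kPa)(10.3 − 3.75 L) = (2830)(6.55) = 18537 J.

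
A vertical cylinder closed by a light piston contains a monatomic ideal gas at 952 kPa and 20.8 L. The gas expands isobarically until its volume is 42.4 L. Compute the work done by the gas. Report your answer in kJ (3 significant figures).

Isobaric: W = P ΔV.
W = (952 kPa)(42.4 − 20.8 L) = (952)(21.6) = 20563 J.

W ≈ 20.6 kJ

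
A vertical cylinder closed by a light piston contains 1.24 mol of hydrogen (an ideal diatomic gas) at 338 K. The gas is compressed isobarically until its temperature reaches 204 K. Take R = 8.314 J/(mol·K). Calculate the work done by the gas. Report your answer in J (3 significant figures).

W ≈ -1380 J

Isobaric: W = P ΔV = nR ΔT.
W = (1.24)(8.314)(204 − 338) = -1381 J.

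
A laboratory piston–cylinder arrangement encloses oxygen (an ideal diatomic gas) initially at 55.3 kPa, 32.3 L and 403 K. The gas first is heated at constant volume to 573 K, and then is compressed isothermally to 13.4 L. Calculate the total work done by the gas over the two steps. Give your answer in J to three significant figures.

W_total ≈ -2230 J

Step 1 (isochoric): W = 0 (constant volume).
After step 1: P = 78.63 kPa (V unchanged).
Step 2 (isothermal): W = P₁V₁ ln(V₂/V₁) = (2540) ln(13.4/32.3) = -2234 J.
W_total = 0 − 2234 = -2234 J.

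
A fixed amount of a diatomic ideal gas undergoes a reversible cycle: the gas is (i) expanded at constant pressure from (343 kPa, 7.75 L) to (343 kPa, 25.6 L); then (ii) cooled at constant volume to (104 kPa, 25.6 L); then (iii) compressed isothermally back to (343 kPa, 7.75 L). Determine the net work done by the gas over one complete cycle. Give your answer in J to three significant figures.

Leg (i): W = PΔV = (343)(25.6 − 7.75) = 6123 J.
Leg (ii): W = 0.
Leg (iii): W = PᵢVᵢ ln(V_f/Vᵢ) = (2662) ln(7.75/25.6) = -3181 J.
W_net = 6123 − 3181 = 2941 J.

W_net ≈ 2940 J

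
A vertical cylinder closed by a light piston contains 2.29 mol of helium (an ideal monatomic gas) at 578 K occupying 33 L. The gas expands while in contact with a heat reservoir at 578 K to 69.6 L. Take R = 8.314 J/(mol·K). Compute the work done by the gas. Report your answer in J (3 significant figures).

Isothermal: W = nRT ln(V₂/V₁).
W = (2.29)(8.314)(578) × ln(69.6/33)
  = 11005 × 0.7463
W_by_gas = 8212 J.

W ≈ 8210 J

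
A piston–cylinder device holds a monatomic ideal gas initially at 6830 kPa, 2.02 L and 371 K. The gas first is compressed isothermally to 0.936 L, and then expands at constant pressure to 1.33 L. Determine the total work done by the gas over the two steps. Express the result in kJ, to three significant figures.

W_total ≈ -4.81 kJ

Step 1 (isothermal): W = P₁V₁ ln(V₂/V₁) = (13797) ln(0.936/2.02) = -10613 J.
After step 1: P = 14740 kPa, V = 0.936 L, T = 371 K.
Step 2 (isobaric): W = PΔV = (14740 kPa)(1.33 − 0.936 L) = 5808 J.
W_total = -10613 + 5808 = -4805 J.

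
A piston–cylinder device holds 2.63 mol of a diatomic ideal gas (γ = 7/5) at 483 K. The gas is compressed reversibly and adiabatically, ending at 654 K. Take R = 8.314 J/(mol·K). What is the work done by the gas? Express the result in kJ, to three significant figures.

W ≈ -9.35 kJ

Adiabatic ⇒ Q = 0, so W_by = −ΔU = nCᵥ(T₁ − T₂).
Cᵥ = 5R/2 = 20.79 J/(mol·K).
W = (2.63)(20.79)(483 − 654) = -9348 J.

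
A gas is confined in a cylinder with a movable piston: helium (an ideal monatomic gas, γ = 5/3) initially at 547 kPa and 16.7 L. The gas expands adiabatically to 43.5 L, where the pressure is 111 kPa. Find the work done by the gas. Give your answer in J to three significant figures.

W ≈ 6460 J

Adiabatic: W = (P₁V₁ − P₂V₂)/(γ − 1) with γ = 5/3.
P₁V₁ = 9135 J, P₂V₂ = 4828 J.
W = (9135 − 4828) / 0.6667 = 6460 J.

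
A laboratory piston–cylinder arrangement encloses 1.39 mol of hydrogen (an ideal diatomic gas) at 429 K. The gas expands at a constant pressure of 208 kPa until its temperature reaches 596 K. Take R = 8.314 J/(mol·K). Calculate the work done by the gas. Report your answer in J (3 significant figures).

Isobaric: W = P ΔV = nR ΔT.
W = (1.39)(8.314)(596 − 429) = 1930 J.

W ≈ 1930 J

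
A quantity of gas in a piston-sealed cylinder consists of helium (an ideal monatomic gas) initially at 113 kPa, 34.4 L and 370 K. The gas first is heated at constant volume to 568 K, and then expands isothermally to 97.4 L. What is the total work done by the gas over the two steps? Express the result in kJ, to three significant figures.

W_total ≈ 6.21 kJ

Step 1 (isochoric): W = 0 (constant volume).
After step 1: P = 173.5 kPa (V unchanged).
Step 2 (isothermal): W = P₁V₁ ln(V₂/V₁) = (5967) ln(97.4/34.4) = 6211 J.
W_total = 0 + 6211 = 6211 J.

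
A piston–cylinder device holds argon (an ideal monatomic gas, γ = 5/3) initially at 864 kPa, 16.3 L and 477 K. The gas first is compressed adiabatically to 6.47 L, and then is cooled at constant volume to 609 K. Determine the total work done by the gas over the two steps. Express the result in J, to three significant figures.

W_total ≈ -18000 J

Step 1 (adiabatic): W = (P₁V₁ − P₂V₂)/(γ−1) = (14083 − 26075)/0.667 = -17988 J.
Step 2 (isochoric): W = 0 (constant volume).
W_total = -17988 + 0 = -17988 J.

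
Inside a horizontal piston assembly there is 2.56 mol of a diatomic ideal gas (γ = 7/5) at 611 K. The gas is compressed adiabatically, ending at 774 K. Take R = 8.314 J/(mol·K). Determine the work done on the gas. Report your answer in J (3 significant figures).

Adiabatic ⇒ Q = 0, so W_by = −ΔU = nCᵥ(T₁ − T₂).
Cᵥ = 5R/2 = 20.79 J/(mol·K).
W = (2.56)(20.79)(611 − 774) = -8673 J.
Work on gas = −W_by = 8673 J.

W ≈ 8670 J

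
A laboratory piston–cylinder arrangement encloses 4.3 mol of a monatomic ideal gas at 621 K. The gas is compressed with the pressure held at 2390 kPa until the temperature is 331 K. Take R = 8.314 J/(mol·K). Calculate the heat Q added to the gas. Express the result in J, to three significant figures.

Isobaric: W = nRΔT = (4.3)(8.314)(-290) = -10368 J.
ΔU = nCᵥΔT with Cᵥ = 3R/2: ΔU = (4.3)(12.47)(-290) = -15551 J.
Q = ΔU + W = -15551 − 10368 = -25919 J.

Q ≈ -25900 J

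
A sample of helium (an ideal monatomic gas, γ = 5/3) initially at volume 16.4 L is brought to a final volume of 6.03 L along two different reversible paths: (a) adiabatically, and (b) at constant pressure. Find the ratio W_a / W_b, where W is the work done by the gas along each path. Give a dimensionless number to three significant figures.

Path (a) adiabatic: W = P₁V₁(1 − (V₁/V₂)^(γ−1))/(γ−1) → W_a/(P₁V₁) = -1.423.
Path (b) isobaric: W = P₁(V₂ − V₁) → W_b/(P₁V₁) = -0.6323.
W_a / W_b = -1.423 / -0.6323 = 2.25.

W_a / W_b ≈ 2.25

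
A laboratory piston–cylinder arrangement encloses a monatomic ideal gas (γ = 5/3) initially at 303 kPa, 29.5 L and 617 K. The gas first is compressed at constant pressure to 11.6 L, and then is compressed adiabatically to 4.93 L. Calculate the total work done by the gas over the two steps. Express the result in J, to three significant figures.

W_total ≈ -9480 J

Step 1 (isobaric): W = PΔV = (303 kPa)(11.6 − 29.5 L) = -5424 J.
After step 1: P = 303 kPa, V = 11.6 L, T = 242.6 K.
Step 2 (adiabatic): W = (P₁V₁ − P₂V₂)/(γ−1) = (3515 − 6218)/0.667 = -4055 J.
W_total = -5424 − 4055 = -9478 J.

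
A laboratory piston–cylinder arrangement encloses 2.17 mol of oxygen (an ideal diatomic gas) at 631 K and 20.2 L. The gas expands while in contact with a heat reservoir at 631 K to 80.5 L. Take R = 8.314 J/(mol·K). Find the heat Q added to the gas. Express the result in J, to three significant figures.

Isothermal ⇒ ΔU = 0, so Q = W = nRT ln(V₂/V₁).
Q = (2.17)(8.314)(631) ln(80.5/20.2) = 11384 × 1.383 = 15739 J.

Q ≈ 15700 J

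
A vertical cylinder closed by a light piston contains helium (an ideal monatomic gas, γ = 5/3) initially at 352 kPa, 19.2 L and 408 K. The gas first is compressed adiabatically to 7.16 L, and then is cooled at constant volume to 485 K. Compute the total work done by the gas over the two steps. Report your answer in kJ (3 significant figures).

W_total ≈ -9.43 kJ

Step 1 (adiabatic): W = (P₁V₁ − P₂V₂)/(γ−1) = (6758 − 13045)/0.667 = -9430 J.
Step 2 (isochoric): W = 0 (constant volume).
W_total = -9430 + 0 = -9430 J.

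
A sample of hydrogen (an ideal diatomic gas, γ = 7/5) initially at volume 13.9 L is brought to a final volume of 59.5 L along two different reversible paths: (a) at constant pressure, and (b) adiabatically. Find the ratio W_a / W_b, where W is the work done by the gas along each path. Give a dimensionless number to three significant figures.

W_a / W_b ≈ 2.98

Path (a) isobaric: W = P₁(V₂ − V₁) → W_a/(P₁V₁) = 3.281.
Path (b) adiabatic: W = P₁V₁(1 − (V₁/V₂)^(γ−1))/(γ−1) → W_b/(P₁V₁) = 1.103.
W_a / W_b = 3.281 / 1.103 = 2.975.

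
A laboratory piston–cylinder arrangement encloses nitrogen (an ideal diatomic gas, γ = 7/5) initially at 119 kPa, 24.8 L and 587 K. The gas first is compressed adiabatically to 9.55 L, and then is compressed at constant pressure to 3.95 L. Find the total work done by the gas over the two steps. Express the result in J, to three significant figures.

W_total ≈ -5960 J

Step 1 (adiabatic): W = (P₁V₁ − P₂V₂)/(γ−1) = (2951 − 4323)/0.4 = -3429 J.
After step 1: P = 452.7 kPa, V = 9.55 L, T = 859.8 K.
Step 2 (isobaric): W = PΔV = (452.7 kPa)(3.95 − 9.55 L) = -2535 J.
W_total = -3429 − 2535 = -5964 J.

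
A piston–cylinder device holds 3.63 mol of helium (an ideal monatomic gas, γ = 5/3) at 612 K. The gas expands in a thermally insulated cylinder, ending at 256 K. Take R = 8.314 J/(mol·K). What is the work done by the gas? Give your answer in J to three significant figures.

W ≈ 16100 J

Adiabatic ⇒ Q = 0, so W_by = −ΔU = nCᵥ(T₁ − T₂).
Cᵥ = 3R/2 = 12.47 J/(mol·K).
W = (3.63)(12.47)(612 − 256) = 16116 J.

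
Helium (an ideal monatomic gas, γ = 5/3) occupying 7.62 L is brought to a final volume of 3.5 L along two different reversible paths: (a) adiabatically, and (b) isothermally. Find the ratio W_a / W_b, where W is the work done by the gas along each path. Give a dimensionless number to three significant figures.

Path (a) adiabatic: W = P₁V₁(1 − (V₁/V₂)^(γ−1))/(γ−1) → W_a/(P₁V₁) = -1.02.
Path (b) isothermal: W = P₁V₁ ln(V₂/V₁) → W_b/(P₁V₁) = -0.778.
W_a / W_b = -1.02 / -0.778 = 1.311.

W_a / W_b ≈ 1.31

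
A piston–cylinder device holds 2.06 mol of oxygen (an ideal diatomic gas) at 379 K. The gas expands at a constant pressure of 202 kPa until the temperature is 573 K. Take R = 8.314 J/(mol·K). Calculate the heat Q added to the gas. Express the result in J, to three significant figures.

Isobaric: W = nRΔT = (2.06)(8.314)(194) = 3323 J.
ΔU = nCᵥΔT with Cᵥ = 5R/2: ΔU = (2.06)(20.79)(194) = 8307 J.
Q = ΔU + W = 8307 + 3323 = 11629 J.

Q ≈ 11600 J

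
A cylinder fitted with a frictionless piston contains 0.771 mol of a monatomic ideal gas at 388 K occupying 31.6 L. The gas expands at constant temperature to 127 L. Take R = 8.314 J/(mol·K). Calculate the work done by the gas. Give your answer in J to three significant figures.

W ≈ 3460 J

Isothermal: W = nRT ln(V₂/V₁).
W = (0.771)(8.314)(388) × ln(127/31.6)
  = 2487 × 1.391
W_by_gas = 3460 J.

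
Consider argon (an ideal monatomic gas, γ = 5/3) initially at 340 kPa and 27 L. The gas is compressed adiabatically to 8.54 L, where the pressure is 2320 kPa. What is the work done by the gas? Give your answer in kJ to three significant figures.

W ≈ -15.9 kJ

Adiabatic: W = (P₁V₁ − P₂V₂)/(γ − 1) with γ = 5/3.
P₁V₁ = 9180 J, P₂V₂ = 19813 J.
W = (9180 − 19813) / 0.6667 = -15949 J.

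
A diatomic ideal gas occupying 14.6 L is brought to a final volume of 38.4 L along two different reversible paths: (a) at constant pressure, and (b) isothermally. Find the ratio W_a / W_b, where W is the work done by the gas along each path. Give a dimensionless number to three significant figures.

W_a / W_b ≈ 1.69

Path (a) isobaric: W = P₁(V₂ − V₁) → W_a/(P₁V₁) = 1.63.
Path (b) isothermal: W = P₁V₁ ln(V₂/V₁) → W_b/(P₁V₁) = 0.967.
W_a / W_b = 1.63 / 0.967 = 1.686.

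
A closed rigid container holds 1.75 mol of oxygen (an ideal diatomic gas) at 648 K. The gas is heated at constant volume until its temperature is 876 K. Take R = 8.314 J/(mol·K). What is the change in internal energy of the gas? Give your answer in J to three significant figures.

Constant volume ⇒ W = 0, so Q = ΔU = nCᵥΔT with Cᵥ = 5R/2 = 20.79 J/(mol·K).
ΔU = (1.75)(20.79)(876 − 648) = 8293 J.

ΔU ≈ 8290 J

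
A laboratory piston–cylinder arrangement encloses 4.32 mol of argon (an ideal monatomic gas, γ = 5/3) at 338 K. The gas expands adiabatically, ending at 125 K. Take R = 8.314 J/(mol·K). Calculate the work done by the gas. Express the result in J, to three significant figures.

W ≈ 11500 J

Adiabatic ⇒ Q = 0, so W_by = −ΔU = nCᵥ(T₁ − T₂).
Cᵥ = 3R/2 = 12.47 J/(mol·K).
W = (4.32)(12.47)(338 − 125) = 11475 J.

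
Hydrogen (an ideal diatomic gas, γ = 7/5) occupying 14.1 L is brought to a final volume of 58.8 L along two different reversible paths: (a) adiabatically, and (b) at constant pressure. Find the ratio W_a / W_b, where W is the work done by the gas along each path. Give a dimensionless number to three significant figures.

Path (a) adiabatic: W = P₁V₁(1 − (V₁/V₂)^(γ−1))/(γ−1) → W_a/(P₁V₁) = 1.088.
Path (b) isobaric: W = P₁(V₂ − V₁) → W_b/(P₁V₁) = 3.17.
W_a / W_b = 1.088 / 3.17 = 0.3432.

W_a / W_b ≈ 0.343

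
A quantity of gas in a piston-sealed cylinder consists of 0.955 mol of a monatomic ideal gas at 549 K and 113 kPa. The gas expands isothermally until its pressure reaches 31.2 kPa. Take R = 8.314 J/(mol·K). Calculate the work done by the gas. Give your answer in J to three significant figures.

W ≈ 5610 J

Isothermal process: W = nRT ln(V₂/V₁) = nRT ln(P₁/P₂).
W = (0.955)(8.314)(549) × ln(113/31.2)
  = 4359 × ln(3.622) = 4359 × 1.287
W_by_gas = 5610 J.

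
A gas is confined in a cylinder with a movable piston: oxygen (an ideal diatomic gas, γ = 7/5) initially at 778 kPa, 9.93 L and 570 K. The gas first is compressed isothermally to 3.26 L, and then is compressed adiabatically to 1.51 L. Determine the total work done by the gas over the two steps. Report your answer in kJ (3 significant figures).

Step 1 (isothermal): W = P₁V₁ ln(V₂/V₁) = (7726) ln(3.26/9.93) = -8605 J.
After step 1: P = 2370 kPa, V = 3.26 L, T = 570 K.
Step 2 (adiabatic): W = (P₁V₁ − P₂V₂)/(γ−1) = (7726 − 10511)/0.4 = -6963 J.
W_total = -8605 − 6963 = -15567 J.

W_total ≈ -15.6 kJ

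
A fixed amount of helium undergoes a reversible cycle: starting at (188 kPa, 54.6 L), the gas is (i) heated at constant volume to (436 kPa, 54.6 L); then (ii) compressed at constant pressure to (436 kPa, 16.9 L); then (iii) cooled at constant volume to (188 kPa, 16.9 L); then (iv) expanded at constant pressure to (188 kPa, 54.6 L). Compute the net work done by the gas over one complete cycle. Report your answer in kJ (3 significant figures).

Constant-volume legs do no work.
W(ii) = (436)(16.9 − 54.6) = -16437 J; W(iv) = (188)(54.6 − 16.9) = 7088 J.
W_net = -16437 + 7088 = -9350 J (the counter-clockwise enclosed area).

W_net ≈ -9.35 kJ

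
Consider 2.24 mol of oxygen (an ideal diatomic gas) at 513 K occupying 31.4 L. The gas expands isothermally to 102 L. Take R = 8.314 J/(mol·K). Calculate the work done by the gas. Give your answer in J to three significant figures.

W ≈ 11300 J

Isothermal: W = nRT ln(V₂/V₁).
W = (2.24)(8.314)(513) × ln(102/31.4)
  = 9554 × 1.178
W_by_gas = 11256 J.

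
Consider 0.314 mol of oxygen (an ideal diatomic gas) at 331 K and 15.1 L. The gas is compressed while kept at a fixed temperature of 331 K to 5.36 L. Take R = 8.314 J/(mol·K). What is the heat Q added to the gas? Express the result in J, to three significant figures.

Q ≈ -895 J

Isothermal ⇒ ΔU = 0, so Q = W = nRT ln(V₂/V₁).
Q = (0.314)(8.314)(331) ln(5.36/15.1) = 864.1 × -1.036 = -895 J.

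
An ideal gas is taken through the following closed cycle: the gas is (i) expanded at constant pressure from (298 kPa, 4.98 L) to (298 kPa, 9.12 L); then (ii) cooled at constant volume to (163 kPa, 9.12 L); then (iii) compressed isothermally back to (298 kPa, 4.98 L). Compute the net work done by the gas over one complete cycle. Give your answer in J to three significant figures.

W_net ≈ 334 J

Leg (i): W = PΔV = (298)(9.12 − 4.98) = 1234 J.
Leg (ii): W = 0.
Leg (iii): W = PᵢVᵢ ln(V_f/Vᵢ) = (1487) ln(4.98/9.12) = -899.4 J.
W_net = 1234 − 899.4 = 334.3 J.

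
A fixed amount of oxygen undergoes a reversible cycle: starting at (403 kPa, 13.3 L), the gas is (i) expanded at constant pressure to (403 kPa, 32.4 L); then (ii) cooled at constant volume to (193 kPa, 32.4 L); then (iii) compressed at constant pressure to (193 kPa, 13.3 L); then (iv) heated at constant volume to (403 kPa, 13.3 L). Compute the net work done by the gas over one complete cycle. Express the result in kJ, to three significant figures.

Constant-volume legs do no work.
W(i) = (403)(32.4 − 13.3) = 7697 J; W(iii) = (193)(13.3 − 32.4) = -3686 J.
W_net = 7697 − 3686 = 4011 J (the clockwise enclosed area).

W_net ≈ 4.01 kJ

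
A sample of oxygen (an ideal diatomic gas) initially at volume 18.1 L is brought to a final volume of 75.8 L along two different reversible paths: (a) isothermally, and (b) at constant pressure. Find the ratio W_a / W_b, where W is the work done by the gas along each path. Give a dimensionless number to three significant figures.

W_a / W_b ≈ 0.449

Path (a) isothermal: W = P₁V₁ ln(V₂/V₁) → W_a/(P₁V₁) = 1.432.
Path (b) isobaric: W = P₁(V₂ − V₁) → W_b/(P₁V₁) = 3.188.
W_a / W_b = 1.432 / 3.188 = 0.4493.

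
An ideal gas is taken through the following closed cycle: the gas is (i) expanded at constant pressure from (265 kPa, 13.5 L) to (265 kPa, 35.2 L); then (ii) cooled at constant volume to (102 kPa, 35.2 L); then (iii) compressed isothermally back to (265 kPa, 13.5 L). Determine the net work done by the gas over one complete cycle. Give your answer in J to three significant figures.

Leg (i): W = PΔV = (265)(35.2 − 13.5) = 5751 J.
Leg (ii): W = 0.
Leg (iii): W = PᵢVᵢ ln(V_f/Vᵢ) = (3590) ln(13.5/35.2) = -3441 J.
W_net = 5751 − 3441 = 2310 J.

W_net ≈ 2310 J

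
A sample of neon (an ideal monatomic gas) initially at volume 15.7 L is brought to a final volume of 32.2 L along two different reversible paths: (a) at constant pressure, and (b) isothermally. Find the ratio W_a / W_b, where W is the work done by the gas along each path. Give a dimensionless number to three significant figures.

W_a / W_b ≈ 1.46

Path (a) isobaric: W = P₁(V₂ − V₁) → W_a/(P₁V₁) = 1.051.
Path (b) isothermal: W = P₁V₁ ln(V₂/V₁) → W_b/(P₁V₁) = 0.7183.
W_a / W_b = 1.051 / 0.7183 = 1.463.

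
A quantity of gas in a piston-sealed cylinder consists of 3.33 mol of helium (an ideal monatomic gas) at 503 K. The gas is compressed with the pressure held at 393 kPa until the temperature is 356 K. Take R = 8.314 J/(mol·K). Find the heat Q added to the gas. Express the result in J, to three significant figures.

Isobaric: W = nRΔT = (3.33)(8.314)(-147) = -4070 J.
ΔU = nCᵥΔT with Cᵥ = 3R/2: ΔU = (3.33)(12.47)(-147) = -6105 J.
Q = ΔU + W = -6105 − 4070 = -10174 J.

Q ≈ -10200 J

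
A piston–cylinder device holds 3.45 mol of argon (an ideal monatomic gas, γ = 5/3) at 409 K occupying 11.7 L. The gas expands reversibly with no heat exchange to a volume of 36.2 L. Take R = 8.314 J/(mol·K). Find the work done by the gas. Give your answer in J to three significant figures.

W ≈ 9310 J

Adiabatic: TV^(γ−1) = const with γ = 5/3.
T₂ = T₁ (V₁/V₂)^(γ−1) = 409 × (11.7/36.2)^0.667 = 409 × 0.471 = 192.6 K.
W_by = nCᵥ(T₁ − T₂) = (3.45)(12.47)(409 − 192.6) = 9310 J.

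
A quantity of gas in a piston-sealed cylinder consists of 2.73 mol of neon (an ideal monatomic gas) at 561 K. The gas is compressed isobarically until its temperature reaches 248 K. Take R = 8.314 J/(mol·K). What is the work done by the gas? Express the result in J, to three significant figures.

Isobaric: W = P ΔV = nR ΔT.
W = (2.73)(8.314)(248 − 561) = -7104 J.

W ≈ -7100 J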